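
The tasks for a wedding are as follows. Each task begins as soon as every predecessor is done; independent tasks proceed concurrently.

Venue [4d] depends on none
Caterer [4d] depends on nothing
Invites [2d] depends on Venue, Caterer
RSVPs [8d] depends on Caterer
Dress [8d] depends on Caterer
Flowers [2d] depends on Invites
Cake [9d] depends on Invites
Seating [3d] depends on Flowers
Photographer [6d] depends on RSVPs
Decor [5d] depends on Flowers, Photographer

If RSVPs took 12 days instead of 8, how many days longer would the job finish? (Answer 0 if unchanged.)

Actual critical path: Caterer→RSVPs→Photographer→Decor = 4+8+6+5 = 23 ⇒ 23 days.
Since RSVPs is critical, the +4 change carries straight to that chain (now 27 days).
The critical path is still Caterer→RSVPs→Photographer→Decor; finish is now 27 days.
Change in finish: 27 − 23 = +4 days.

4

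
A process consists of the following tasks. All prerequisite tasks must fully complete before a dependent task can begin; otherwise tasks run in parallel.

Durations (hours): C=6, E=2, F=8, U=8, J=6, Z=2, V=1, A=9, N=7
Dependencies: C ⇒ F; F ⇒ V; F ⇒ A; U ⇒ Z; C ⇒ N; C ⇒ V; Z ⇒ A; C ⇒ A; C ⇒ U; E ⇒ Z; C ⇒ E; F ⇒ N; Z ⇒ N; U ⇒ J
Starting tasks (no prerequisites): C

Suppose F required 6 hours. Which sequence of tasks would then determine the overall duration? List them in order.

The binding path is C→U→Z→A = 6+8+2+9 = 25; finish at 25 hours.
F is off the critical path — its longest chain is 23 hours, giving 2 of slack.
The critical path is still C→U→Z→A; finish is now 25 hours.

C, U, Z, A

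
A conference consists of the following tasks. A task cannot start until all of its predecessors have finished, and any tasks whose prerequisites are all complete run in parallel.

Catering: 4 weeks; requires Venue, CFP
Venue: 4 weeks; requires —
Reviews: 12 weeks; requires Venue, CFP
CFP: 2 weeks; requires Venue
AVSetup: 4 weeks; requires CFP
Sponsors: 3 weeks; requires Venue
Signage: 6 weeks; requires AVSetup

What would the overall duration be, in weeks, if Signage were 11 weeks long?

21

Critical path before the change: Venue→CFP→Reviews = 4+2+12 = 18 giving 18 weeks.
The longest path through Signage is only 16 weeks, so Signage has float 2.
Now Venue→CFP→AVSetup→Signage = 4+2+4+11 = 21 is longest, so the finish becomes 21 weeks.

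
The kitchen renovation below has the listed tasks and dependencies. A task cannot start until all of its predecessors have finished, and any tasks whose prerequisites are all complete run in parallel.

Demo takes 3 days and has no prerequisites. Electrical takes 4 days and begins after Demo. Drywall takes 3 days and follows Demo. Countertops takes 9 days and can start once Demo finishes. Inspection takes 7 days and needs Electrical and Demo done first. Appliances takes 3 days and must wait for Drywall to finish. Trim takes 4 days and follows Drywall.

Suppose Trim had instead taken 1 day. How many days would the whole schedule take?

14

Critical path before the change: Demo→Electrical→Inspection = 3+4+7 = 14 giving 14 days.
Trim has 4 days of float (longest path through it is 10).
The critical path is still Demo→Electrical→Inspection; finish is now 14 days.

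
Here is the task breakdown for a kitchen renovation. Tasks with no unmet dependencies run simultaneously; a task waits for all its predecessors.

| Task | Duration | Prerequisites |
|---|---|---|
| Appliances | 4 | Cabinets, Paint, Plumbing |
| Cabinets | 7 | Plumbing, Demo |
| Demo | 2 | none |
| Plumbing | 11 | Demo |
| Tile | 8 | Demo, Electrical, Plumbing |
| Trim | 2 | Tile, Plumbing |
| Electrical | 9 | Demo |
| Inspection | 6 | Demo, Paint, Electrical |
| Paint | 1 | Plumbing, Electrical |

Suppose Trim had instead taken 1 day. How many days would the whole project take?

Baseline: Demo→Plumbing→Cabinets→Appliances = 2+11+7+4 = 24 → 24 days.
Trim has 1 day of float (longest path through it is 23).
That remains the longest chain; total 24 days.

24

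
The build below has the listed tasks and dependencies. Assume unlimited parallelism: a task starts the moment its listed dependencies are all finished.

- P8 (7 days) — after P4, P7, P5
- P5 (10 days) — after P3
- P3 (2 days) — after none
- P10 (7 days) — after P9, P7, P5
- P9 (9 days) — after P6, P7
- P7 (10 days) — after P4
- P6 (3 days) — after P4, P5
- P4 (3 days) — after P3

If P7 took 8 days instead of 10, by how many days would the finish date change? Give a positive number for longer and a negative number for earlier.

Actual critical path: P3→P4→P7→P9→P10 = 2+3+10+9+7 = 31 ⇒ 31 days.
P7 lies on that path, so at 8 days the path becomes 29 days.
New critical path: P3→P5→P6→P9→P10 = 2+10+3+9+7 = 31 ⇒ 31 days.
Change in finish: 31 − 31 = +0 days.

0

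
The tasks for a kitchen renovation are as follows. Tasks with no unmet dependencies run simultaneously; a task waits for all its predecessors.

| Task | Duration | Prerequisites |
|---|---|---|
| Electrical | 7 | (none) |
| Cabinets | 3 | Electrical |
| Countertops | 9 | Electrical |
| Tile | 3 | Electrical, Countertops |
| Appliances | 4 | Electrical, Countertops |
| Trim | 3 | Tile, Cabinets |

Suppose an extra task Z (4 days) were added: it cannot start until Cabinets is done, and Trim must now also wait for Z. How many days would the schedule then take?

22

Originally the schedule takes 22 days.
With Z inserted, Trim now waits for max(Tile, Cabinets, Z).
New critical path: Electrical→Countertops→Tile→Trim = 7+9+3+3 = 22 ⇒ 22 days.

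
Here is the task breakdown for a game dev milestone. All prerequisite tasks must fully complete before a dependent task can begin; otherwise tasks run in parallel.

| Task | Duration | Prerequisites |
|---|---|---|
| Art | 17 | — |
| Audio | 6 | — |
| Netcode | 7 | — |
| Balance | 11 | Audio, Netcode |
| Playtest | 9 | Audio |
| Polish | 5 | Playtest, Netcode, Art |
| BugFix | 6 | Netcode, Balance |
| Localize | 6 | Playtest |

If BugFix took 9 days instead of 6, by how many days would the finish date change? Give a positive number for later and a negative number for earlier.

The binding path is Netcode→Balance→BugFix = 7+11+6 = 24; finish at 24 days.
Since BugFix is critical, the +3 change carries straight to that chain (now 27 days).
No other chain overtakes it, so the finish is 27 days.
Change in finish: 27 − 24 = +3 days.

3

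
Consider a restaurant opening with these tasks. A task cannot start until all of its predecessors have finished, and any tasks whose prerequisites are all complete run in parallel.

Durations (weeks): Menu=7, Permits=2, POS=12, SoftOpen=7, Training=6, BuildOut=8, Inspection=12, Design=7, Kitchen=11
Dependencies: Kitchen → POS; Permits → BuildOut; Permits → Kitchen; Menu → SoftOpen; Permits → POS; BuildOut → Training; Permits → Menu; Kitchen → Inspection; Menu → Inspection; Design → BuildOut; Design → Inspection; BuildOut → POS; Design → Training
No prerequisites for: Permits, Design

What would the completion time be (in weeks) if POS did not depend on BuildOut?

25

Original critical path: Design→BuildOut→POS = 7+8+12 = 27 ⇒ 27 weeks.
Without BuildOut→POS, POS's earliest start moves from 15 to 13.
The longest chain is now Permits→Kitchen→POS = 2+11+12 = 25, so the project takes 25 weeks.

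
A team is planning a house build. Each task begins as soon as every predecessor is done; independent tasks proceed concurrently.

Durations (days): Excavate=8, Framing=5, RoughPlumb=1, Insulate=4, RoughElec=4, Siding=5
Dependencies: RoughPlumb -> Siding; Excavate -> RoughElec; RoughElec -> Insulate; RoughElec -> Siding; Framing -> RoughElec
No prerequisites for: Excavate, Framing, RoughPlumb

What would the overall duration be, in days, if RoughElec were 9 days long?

22

As given, the longest chain is Excavate→RoughElec→Siding = 8+4+5 = 17, so the finish is 17 days.
Since RoughElec is critical, the +5 change carries straight to that chain (now 22 days).
The critical path is still Excavate→RoughElec→Siding; finish is now 22 days.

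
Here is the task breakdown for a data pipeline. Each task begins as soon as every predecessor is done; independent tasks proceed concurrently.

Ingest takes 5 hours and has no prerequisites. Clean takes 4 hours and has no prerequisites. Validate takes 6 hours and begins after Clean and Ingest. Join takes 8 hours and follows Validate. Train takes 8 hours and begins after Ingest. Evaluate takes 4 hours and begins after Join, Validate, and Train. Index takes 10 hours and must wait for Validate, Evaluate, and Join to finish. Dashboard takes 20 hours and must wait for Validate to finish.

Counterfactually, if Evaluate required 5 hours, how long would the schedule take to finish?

Actual critical path: Ingest→Validate→Join→Evaluate→Index = 5+6+8+4+10 = 33 ⇒ 33 hours.
Evaluate lies on that path, so at 5 hours the path becomes 34 hours.
No other chain overtakes it, so the finish is 34 hours.

34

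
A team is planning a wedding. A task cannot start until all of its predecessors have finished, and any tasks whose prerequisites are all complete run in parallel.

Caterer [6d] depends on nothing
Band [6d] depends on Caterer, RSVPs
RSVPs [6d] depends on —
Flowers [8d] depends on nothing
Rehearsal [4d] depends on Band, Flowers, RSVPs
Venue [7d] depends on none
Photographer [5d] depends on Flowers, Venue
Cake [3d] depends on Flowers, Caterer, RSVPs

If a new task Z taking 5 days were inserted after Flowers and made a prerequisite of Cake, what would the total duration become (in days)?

Originally the schedule takes 16 days.
With Z inserted, Cake now waits for max(Flowers, Caterer, RSVPs, Z).
New critical path: Caterer→Band→Rehearsal = 6+6+4 = 16 ⇒ 16 days.

16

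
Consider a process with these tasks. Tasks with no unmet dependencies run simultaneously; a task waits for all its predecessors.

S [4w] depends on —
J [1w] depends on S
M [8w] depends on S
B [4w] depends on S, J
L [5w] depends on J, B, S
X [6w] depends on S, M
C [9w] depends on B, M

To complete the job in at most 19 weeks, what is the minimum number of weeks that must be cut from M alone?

2

Current finish: 21 weeks; target: 19.
M is on every critical path, so each week cut from M cuts the finish by one (this holds down to a finish of 18).
Need 21 − 19 = 2 weeks off M → M becomes 6 weeks, finish becomes 19.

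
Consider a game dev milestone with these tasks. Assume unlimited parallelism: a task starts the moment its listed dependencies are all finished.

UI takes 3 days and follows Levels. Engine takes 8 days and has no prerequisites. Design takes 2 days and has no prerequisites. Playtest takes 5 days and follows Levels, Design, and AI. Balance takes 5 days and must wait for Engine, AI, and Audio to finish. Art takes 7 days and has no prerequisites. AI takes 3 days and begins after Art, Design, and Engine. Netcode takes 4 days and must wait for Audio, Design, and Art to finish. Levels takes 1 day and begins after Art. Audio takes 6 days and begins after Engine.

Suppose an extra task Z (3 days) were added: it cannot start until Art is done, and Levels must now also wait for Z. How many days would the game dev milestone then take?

Originally the game dev milestone takes 19 days.
With Z inserted, Levels now waits for max(Art, Z).
New critical path: Engine→Audio→Balance = 8+6+5 = 19 ⇒ 19 days.

19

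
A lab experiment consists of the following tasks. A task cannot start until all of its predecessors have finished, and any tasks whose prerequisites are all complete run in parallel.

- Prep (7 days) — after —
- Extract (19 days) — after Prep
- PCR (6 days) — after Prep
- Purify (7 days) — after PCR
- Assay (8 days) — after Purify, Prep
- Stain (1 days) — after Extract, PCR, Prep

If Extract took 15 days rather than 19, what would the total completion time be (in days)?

28

Baseline: Prep→PCR→Purify→Assay = 7+6+7+8 = 28 → 28 days.
Extract has 1 day of float (longest path through it is 27).
That remains the longest chain; total 28 days.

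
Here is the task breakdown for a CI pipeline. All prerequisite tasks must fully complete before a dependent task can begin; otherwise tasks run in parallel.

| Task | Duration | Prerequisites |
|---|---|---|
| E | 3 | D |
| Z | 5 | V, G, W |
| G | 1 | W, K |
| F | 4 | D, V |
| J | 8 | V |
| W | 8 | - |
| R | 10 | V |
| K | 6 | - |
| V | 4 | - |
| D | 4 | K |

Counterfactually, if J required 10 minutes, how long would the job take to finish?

14

As given, the longest chain is K→D→F = 6+4+4 = 14, so the finish is 14 minutes.
The longest path through J is only 12 minutes, so J has float 2.
That remains the longest chain; total 14 minutes.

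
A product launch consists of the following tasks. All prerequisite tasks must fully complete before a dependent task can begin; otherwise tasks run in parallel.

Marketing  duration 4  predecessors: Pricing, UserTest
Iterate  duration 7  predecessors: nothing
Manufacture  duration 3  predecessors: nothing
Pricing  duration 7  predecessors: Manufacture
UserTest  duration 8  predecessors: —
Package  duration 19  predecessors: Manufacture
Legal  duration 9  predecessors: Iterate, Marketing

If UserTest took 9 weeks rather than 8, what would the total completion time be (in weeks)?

Actual critical path: Manufacture→Pricing→Marketing→Legal = 3+7+4+9 = 23 ⇒ 23 weeks.
UserTest has 2 weeks of float (longest path through it is 21).
That remains the longest chain; total 23 weeks.

23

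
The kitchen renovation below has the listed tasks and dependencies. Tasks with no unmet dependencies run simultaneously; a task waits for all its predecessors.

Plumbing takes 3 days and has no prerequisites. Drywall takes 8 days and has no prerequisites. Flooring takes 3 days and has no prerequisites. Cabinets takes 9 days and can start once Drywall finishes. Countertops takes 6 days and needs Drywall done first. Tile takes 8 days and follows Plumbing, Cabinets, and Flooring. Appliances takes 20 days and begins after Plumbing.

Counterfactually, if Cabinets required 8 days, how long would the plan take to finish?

24

Actual critical path: Drywall→Cabinets→Tile = 8+9+8 = 25 ⇒ 25 days.
Cabinets is on the critical path; changing it to 8 makes that path 24 days.
The critical path is still Drywall→Cabinets→Tile; finish is now 24 days.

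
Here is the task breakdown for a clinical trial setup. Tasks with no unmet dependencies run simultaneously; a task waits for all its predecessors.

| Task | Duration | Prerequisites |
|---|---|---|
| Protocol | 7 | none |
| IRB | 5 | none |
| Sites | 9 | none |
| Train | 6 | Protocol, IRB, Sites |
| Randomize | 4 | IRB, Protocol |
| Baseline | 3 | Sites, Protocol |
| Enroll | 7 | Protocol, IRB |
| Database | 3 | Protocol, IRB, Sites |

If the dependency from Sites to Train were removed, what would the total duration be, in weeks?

Original critical path: Sites→Train = 9+6 = 15 ⇒ 15 weeks.
Without Sites→Train, Train's earliest start moves from 9 to 7.
New critical path: Protocol→Enroll = 7+7 = 14 ⇒ 14 weeks.

14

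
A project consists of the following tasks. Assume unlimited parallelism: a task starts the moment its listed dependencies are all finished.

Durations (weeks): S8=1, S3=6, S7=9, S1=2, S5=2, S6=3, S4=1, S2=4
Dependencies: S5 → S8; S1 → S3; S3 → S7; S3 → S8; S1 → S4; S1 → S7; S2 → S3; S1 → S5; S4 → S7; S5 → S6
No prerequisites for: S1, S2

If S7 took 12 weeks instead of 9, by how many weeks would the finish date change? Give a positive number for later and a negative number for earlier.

Baseline: S2→S3→S7 = 4+6+9 = 19 → 19 weeks.
S7 is on the critical path; changing it to 12 makes that path 22 weeks.
The critical path is still S2→S3→S7; finish is now 22 weeks.
Change in finish: 22 − 19 = +3 weeks.

3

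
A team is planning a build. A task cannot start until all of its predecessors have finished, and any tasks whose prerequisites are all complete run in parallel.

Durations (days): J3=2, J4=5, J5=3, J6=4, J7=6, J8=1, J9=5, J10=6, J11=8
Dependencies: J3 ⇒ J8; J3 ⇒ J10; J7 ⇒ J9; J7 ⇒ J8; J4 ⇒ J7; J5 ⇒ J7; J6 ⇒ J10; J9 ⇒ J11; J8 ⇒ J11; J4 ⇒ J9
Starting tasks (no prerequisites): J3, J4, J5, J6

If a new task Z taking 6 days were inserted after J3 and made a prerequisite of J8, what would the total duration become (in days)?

Originally the project takes 24 days.
With Z inserted, J8 now waits for max(J7, J3, Z).
New critical path: J4→J7→J9→J11 = 5+6+5+8 = 24 ⇒ 24 days.

24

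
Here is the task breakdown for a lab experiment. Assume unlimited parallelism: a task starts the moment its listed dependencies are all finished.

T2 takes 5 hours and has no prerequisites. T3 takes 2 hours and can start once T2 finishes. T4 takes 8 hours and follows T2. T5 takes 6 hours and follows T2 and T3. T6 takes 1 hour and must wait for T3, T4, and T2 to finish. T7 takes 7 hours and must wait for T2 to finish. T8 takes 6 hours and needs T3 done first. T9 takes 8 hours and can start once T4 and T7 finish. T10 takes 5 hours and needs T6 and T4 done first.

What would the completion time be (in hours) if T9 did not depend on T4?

Original critical path: T2→T4→T9 = 5+8+8 = 21 ⇒ 21 hours.
Without T4→T9, T9's earliest start moves from 13 to 12.
The longest chain is now T2→T7→T9 = 5+7+8 = 20, so the job takes 20 hours.

20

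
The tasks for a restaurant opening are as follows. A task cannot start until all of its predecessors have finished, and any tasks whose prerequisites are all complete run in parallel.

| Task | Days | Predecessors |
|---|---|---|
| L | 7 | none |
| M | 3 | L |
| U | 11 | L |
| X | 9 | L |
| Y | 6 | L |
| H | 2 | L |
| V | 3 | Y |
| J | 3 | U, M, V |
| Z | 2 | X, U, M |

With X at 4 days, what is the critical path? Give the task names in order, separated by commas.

L, U, J

As given, the longest chain is L→U→J = 7+11+3 = 21, so the finish is 21 days.
X has 3 days of float (longest path through it is 18).
The critical path is still L→U→J; finish is now 21 days.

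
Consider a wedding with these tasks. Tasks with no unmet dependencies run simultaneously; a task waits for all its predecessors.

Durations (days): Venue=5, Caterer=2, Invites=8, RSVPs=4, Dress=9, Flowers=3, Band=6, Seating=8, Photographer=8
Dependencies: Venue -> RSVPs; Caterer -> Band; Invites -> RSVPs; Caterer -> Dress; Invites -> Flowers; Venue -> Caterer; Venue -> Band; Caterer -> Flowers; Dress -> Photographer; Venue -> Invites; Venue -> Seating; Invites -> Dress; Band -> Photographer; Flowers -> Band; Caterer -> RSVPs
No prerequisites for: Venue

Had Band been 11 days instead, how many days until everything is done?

Critical path before the change: Venue→Invites→Flowers→Band→Photographer = 5+8+3+6+8 = 30 giving 30 days.
Band is on the critical path; changing it to 11 makes that path 35 days.
That remains the longest chain; total 35 days.

35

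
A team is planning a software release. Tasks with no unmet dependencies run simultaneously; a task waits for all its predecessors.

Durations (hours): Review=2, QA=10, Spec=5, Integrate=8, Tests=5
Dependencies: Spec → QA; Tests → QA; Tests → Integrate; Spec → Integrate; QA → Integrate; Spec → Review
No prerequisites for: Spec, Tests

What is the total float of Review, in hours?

The longest chain is Spec→QA→Integrate = 5+10+8 = 23; overall finish 23 hours.
The longest chain containing Review totals 7 hours.
Float = 23 − 7 = 16.

16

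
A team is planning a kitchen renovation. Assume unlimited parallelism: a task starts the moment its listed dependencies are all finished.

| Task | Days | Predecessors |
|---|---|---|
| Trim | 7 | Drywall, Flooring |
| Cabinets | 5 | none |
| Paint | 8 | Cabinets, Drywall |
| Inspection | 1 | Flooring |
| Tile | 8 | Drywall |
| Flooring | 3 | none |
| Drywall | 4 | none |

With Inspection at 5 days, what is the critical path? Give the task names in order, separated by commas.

Cabinets, Paint

The binding path is Cabinets→Paint = 5+8 = 13; finish at 13 days.
The longest path through Inspection is only 4 days, so Inspection has float 9.
That remains the longest chain; total 13 days.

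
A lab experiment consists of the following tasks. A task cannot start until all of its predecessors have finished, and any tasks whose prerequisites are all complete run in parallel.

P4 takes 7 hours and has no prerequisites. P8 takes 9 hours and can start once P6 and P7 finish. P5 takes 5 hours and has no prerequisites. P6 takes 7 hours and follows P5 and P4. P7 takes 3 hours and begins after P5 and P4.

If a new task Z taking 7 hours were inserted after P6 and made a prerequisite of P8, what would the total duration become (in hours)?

30

Originally the job takes 23 hours.
With Z inserted, P8 now waits for max(P6, P7, Z).
New critical path: P4→P6→Z→P8 = 7+7+7+9 = 30 ⇒ 30 hours.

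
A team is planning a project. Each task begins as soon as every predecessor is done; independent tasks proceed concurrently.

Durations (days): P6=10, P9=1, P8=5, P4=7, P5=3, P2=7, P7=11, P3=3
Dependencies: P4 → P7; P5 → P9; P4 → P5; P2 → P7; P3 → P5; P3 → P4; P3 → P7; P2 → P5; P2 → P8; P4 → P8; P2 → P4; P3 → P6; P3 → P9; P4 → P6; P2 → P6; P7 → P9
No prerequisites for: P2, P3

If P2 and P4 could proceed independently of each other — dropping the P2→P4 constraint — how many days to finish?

Original critical path: P2→P4→P7→P9 = 7+7+11+1 = 26 ⇒ 26 days.
Without P2→P4, P4's earliest start moves from 7 to 3.
After: P3→P4→P7→P9 = 3+7+11+1 = 22 → 22 days.

22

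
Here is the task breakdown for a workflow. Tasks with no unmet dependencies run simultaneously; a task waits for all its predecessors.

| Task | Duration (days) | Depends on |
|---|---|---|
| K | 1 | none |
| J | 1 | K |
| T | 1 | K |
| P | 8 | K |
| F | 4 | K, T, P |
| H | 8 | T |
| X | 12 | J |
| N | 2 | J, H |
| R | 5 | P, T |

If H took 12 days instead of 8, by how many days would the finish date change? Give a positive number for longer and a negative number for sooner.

2

As given, the longest chain is K→J→X = 1+1+12 = 14, so the finish is 14 days.
H is off the critical path — its longest chain is 12 days, giving 2 of slack.
The binding chain switches to K→T→H→N = 1+1+12+2 = 16; finish 16 days.
Change in finish: 16 − 14 = +2 days.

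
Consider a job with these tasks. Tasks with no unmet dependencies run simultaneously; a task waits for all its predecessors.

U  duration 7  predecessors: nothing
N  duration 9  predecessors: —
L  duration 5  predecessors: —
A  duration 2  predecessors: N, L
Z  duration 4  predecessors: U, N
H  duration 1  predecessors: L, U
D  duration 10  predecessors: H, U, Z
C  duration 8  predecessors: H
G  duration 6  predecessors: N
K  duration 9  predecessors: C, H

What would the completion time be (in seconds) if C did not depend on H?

23

Before: longest chain U→H→C→K = 7+1+8+9 = 25, finish 25.
Without H→C, C's earliest start moves from 8 to 0.
After: N→Z→D = 9+4+10 = 23 → 23 seconds.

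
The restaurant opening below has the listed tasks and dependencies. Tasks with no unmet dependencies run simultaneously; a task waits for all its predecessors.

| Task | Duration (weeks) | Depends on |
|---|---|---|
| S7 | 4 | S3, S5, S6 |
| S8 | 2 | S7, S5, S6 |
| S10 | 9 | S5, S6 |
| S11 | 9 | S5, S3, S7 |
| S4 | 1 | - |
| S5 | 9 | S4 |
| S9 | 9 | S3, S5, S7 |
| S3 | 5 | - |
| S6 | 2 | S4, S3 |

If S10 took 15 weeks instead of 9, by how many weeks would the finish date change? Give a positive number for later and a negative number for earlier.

As given, the longest chain is S4→S5→S7→S9 = 1+9+4+9 = 23, so the finish is 23 weeks.
S10 has 4 weeks of float (longest path through it is 19).
New critical path: S4→S5→S10 = 1+9+15 = 25 ⇒ 25 weeks.
Change in finish: 25 − 23 = +2 weeks.

2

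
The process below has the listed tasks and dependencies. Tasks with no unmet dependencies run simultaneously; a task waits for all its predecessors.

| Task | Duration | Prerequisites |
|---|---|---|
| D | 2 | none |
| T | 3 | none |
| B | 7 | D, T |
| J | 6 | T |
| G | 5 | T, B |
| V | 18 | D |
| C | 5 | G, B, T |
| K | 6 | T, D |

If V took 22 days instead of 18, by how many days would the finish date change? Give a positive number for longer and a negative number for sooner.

4

Baseline: D→V = 2+18 = 20 → 20 days.
V lies on that path, so at 22 days the path becomes 24 days.
The critical path is still D→V; finish is now 24 days.
Change in finish: 24 − 20 = +4 days.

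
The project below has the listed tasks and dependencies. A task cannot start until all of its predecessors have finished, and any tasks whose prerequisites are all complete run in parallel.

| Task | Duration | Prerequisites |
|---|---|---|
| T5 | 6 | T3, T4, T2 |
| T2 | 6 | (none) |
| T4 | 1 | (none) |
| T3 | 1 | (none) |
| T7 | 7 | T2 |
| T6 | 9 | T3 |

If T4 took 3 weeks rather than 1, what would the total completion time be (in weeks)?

The binding path is T2→T7 = 6+7 = 13; finish at 13 weeks.
T4 has 6 weeks of float (longest path through it is 7).
No other chain overtakes it, so the finish is 13 weeks.

13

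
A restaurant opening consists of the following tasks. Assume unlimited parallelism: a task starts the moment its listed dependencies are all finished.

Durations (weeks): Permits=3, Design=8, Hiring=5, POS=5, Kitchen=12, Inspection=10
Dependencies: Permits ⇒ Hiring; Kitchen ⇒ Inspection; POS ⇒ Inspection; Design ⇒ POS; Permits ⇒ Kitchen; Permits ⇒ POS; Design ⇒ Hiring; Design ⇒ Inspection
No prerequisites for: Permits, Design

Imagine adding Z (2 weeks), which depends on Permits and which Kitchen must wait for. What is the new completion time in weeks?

Originally the plan takes 25 weeks.
With Z inserted, Kitchen now waits for max(Permits, Z).
New critical path: Permits→Z→Kitchen→Inspection = 3+2+12+10 = 27 ⇒ 27 weeks.

27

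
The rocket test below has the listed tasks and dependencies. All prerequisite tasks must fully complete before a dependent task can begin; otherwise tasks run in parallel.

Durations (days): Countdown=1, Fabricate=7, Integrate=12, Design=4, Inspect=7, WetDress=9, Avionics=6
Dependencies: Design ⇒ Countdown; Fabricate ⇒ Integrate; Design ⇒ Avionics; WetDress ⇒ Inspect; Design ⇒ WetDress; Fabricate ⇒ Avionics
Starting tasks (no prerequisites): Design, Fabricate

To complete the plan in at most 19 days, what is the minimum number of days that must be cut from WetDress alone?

Current finish: 20 days; target: 19.
WetDress is on every critical path, so each day cut from WetDress cuts the finish by one (this holds down to a finish of 19).
Need 20 − 19 = 1 day off WetDress → WetDress becomes 8 days, finish becomes 19.

1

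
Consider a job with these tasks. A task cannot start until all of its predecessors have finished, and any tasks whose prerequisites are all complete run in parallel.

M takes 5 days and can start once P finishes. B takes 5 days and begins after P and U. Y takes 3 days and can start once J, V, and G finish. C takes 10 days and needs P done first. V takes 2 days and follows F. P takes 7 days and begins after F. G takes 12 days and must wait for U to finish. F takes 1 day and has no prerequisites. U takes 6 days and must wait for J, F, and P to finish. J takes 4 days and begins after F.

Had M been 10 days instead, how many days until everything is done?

29

The binding path is F→P→U→G→Y = 1+7+6+12+3 = 29; finish at 29 days.
M is off the critical path — its longest chain is 13 days, giving 16 of slack.
The critical path is still F→P→U→G→Y; finish is now 29 days.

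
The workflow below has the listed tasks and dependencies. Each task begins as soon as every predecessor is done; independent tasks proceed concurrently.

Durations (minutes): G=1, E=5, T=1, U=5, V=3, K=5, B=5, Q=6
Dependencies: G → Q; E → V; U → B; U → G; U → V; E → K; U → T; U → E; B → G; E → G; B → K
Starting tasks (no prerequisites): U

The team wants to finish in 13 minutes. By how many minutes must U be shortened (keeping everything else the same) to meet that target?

Current finish: 17 minutes; target: 13.
U is on every critical path, so each minute cut from U cuts the finish by one (this holds down to a finish of 13).
Need 17 − 13 = 4 minutes off U → U becomes 1 minute, finish becomes 13.

4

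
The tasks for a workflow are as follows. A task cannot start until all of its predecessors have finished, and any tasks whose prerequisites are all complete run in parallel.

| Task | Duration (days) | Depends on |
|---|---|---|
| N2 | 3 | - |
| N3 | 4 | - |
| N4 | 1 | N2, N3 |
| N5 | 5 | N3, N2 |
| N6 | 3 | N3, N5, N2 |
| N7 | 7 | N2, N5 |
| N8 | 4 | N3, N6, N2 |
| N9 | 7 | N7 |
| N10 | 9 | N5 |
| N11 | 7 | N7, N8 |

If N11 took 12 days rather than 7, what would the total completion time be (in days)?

Critical path before the change: N3→N5→N6→N8→N11 = 4+5+3+4+7 = 23 giving 23 days.
N11 lies on that path, so at 12 days the path becomes 28 days.
No other chain overtakes it, so the finish is 28 days.

28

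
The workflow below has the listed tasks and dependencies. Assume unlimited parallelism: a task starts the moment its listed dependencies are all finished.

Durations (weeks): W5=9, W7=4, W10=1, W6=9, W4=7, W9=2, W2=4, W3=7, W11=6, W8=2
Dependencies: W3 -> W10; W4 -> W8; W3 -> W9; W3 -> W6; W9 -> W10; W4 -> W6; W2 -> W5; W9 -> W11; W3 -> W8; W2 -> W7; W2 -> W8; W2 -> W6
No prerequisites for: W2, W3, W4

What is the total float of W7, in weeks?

8

The longest chain is W3→W6 = 7+9 = 16; overall finish 16 weeks.
W7 finishes as early as 8 and must finish by 16.
So W7 can slip 16 − 8 = 8 weeks.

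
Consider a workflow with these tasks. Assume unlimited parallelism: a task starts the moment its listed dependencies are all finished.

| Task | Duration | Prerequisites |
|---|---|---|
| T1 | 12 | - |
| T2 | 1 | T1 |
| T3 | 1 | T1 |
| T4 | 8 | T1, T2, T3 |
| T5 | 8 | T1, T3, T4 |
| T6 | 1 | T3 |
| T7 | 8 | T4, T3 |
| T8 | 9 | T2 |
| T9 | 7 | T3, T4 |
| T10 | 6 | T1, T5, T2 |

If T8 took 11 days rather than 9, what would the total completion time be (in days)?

35

Actual critical path: T1→T2→T4→T5→T10 = 12+1+8+8+6 = 35 ⇒ 35 days.
The longest path through T8 is only 22 days, so T8 has float 13.
The critical path is still T1→T2→T4→T5→T10; finish is now 35 days.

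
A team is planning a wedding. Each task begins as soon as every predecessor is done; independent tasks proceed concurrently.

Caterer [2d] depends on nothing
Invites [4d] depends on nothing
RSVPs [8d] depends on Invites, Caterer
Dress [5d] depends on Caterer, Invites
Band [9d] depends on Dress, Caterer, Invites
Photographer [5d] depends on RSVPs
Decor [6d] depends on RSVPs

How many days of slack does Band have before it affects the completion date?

0

Critical path: Invites→RSVPs→Decor = 4+8+6 = 18, so the finish is 18 days.
The longest chain containing Band totals 18 days.
Slack of Band = 9 − 9 = 0 days.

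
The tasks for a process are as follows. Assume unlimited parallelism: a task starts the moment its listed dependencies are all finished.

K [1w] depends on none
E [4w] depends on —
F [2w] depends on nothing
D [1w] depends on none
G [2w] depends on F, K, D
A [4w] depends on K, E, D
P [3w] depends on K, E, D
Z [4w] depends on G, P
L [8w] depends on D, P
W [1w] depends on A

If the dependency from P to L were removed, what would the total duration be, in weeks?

Before: longest chain E→P→L = 4+3+8 = 15, finish 15.
Without P→L, L's earliest start moves from 7 to 1.
The longest chain is now E→P→Z = 4+3+4 = 11, so the process takes 11 weeks.

11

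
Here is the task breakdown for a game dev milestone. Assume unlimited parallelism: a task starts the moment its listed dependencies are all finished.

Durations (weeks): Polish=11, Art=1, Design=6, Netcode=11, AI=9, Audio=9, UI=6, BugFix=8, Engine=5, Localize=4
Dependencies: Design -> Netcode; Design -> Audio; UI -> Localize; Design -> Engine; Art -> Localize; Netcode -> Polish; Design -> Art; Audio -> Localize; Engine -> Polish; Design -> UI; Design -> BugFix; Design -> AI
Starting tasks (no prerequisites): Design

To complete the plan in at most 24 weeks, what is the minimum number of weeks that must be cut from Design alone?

4

Current finish: 28 weeks; target: 24.
Design is on every critical path, so each week cut from Design cuts the finish by one (this holds down to a finish of 23).
Need 28 − 24 = 4 weeks off Design → Design becomes 2 weeks, finish becomes 24.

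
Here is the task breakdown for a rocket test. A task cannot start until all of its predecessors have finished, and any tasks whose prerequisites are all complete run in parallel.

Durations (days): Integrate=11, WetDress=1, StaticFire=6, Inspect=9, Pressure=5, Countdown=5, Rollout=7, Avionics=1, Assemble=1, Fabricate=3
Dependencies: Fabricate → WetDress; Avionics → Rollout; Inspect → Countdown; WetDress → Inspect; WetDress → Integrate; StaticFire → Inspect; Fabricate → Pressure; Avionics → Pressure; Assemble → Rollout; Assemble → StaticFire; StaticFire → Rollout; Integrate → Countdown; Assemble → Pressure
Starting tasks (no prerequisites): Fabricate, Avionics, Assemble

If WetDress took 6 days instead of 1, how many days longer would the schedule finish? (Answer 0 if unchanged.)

Baseline: Assemble→StaticFire→Inspect→Countdown = 1+6+9+5 = 21 → 21 days.
The longest path through WetDress is only 20 days, so WetDress has float 1.
The binding chain switches to Fabricate→WetDress→Integrate→Countdown = 3+6+11+5 = 25; finish 25 days.
Change in finish: 25 − 21 = +4 days.

4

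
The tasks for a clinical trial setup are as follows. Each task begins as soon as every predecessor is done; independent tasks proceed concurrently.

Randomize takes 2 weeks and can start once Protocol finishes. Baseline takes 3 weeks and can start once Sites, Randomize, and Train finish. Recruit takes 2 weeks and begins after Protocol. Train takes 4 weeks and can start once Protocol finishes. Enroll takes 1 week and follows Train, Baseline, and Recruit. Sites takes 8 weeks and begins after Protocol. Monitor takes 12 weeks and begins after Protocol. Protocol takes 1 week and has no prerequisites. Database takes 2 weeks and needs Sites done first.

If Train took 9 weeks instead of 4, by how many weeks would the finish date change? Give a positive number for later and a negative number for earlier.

1

Critical path before the change: Protocol→Sites→Baseline→Enroll = 1+8+3+1 = 13 giving 13 weeks.
Train is off the critical path — its longest chain is 9 weeks, giving 4 of slack.
The binding chain switches to Protocol→Train→Baseline→Enroll = 1+9+3+1 = 14; finish 14 weeks.
Change in finish: 14 − 13 = +1 weeks.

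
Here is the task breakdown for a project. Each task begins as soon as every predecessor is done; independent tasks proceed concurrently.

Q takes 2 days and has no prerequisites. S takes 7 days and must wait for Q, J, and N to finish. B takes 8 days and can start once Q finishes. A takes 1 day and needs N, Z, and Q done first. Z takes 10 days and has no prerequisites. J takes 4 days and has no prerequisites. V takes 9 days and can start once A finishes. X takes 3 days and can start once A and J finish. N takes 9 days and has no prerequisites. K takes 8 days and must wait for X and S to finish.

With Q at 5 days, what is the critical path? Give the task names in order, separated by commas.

Critical path before the change: N→S→K = 9+7+8 = 24 giving 24 days.
The longest path through Q is only 17 days, so Q has float 7.
That remains the longest chain; total 24 days.

N, S, K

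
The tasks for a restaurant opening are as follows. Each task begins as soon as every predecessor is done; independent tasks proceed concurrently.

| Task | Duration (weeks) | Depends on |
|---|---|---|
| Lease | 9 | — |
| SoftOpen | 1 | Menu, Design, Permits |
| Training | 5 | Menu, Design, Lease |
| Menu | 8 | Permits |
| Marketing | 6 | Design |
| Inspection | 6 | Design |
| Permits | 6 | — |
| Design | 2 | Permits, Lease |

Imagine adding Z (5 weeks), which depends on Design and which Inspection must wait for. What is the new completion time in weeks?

Originally the plan takes 19 weeks.
With Z inserted, Inspection now waits for max(Design, Z).
New critical path: Lease→Design→Z→Inspection = 9+2+5+6 = 22 ⇒ 22 weeks.

22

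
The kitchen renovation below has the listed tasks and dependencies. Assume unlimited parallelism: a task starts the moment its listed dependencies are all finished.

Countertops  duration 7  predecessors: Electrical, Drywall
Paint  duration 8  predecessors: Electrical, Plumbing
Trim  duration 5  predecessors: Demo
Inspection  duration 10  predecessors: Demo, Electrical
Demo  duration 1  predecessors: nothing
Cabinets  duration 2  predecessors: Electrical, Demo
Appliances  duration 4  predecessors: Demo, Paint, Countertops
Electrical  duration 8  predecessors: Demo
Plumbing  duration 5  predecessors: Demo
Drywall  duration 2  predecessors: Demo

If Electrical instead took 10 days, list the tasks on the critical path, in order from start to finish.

Actual critical path: Demo→Electrical→Paint→Appliances = 1+8+8+4 = 21 ⇒ 21 days.
Electrical is on the critical path; changing it to 10 makes that path 23 days.
The critical path is still Demo→Electrical→Paint→Appliances; finish is now 23 days.

Demo, Electrical, Paint, Appliances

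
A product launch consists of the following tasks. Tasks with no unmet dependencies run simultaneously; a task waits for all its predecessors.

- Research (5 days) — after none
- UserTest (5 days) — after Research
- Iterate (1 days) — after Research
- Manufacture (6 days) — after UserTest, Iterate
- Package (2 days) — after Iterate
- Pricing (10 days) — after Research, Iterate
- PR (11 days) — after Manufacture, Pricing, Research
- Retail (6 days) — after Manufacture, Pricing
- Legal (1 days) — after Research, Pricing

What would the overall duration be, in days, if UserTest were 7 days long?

29

Actual critical path: Research→UserTest→Manufacture→PR = 5+5+6+11 = 27 ⇒ 27 days.
UserTest lies on that path, so at 7 days the path becomes 29 days.
That remains the longest chain; total 29 days.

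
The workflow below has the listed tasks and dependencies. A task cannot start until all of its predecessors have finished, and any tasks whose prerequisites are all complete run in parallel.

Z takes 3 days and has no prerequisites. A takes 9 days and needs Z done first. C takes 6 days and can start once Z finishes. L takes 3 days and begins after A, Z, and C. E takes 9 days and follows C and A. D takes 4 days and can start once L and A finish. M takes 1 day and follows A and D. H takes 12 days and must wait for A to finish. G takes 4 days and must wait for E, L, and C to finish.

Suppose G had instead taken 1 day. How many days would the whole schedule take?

Baseline: Z→A→E→G = 3+9+9+4 = 25 → 25 days.
G is on the critical path; changing it to 1 makes that path 22 days.
New critical path: Z→A→H = 3+9+12 = 24 ⇒ 24 days.

24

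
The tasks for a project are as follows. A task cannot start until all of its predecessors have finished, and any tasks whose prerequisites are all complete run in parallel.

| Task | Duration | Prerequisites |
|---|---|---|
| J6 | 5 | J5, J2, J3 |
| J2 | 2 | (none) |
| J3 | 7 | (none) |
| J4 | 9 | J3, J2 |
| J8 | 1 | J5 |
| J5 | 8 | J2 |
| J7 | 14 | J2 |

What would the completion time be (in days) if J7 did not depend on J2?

16

With the dependency in place, J2→J7 = 2+14 = 16 sets the finish at 16 days.
Without J2→J7, J7's earliest start moves from 2 to 0.
After: J3→J4 = 7+9 = 16 → 16 days.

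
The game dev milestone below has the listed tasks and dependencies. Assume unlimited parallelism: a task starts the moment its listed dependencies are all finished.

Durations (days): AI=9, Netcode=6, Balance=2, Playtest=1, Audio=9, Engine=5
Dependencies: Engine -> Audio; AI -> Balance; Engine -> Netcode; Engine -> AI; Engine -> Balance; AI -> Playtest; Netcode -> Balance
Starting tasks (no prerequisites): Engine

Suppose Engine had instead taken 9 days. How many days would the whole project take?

20

Actual critical path: Engine→AI→Balance = 5+9+2 = 16 ⇒ 16 days.
Engine is on the critical path; changing it to 9 makes that path 20 days.
The critical path is still Engine→AI→Balance; finish is now 20 days.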